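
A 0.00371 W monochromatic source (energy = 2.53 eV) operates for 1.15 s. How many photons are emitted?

Total energy: E_total = P·t = 0.00371 × 1.15 = 0.004266 J.
Per-photon energy: E = 4.054e-19 J.
N = E_total / E_photon = 1.05e16.

1.05e16 photons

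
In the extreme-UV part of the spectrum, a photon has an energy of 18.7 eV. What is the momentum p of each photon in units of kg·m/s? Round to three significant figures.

9.99e-27 kg·m/s

First convert: E = 18.7 eV = 2.9961e-18 J.
For a photon p = E/c, so p = 9.994e-27 kg·m/s.
So p ≈ 9.99e-27 kg·m/s.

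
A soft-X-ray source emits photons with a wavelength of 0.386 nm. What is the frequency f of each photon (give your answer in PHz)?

777 PHz

In SI units: λ = 0.386 nm = 3.86e-10 m.
Apply f = c/λ: f = 7.767e17 Hz.
Converting to PHz: f = 776.7 PHz ≈ 777 PHz.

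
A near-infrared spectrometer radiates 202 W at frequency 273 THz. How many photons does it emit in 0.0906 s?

Total energy: E_total = P·t = 202 × 0.0906 = 18.30 J.
Per-photon energy: E = 1.809e-19 J.
N = E_total / E_photon = 1.01e20.

1.01e20 photons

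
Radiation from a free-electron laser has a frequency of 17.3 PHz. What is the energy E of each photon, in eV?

(h = 6.62607015e-34 J·s, 1 eV = 1.602176634e-19 J.)
In SI units: f = 17.3 PHz = 1.73e16 Hz.
Since E = hf for a photon, E = 1.146e-17 J.
Converting to eV: E = 71.55 eV ≈ 71.5 eV.

71.5 eV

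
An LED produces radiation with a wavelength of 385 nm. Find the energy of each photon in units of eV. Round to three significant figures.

3.22 eV

Convert to SI: λ = 385 nm = 3.85 × 10^-7 m.
The photon relation is E = hc/λ, giving E = 5.160 × 10^-19 J.
Converting to eV: E = 3.220 eV ≈ 3.22 eV.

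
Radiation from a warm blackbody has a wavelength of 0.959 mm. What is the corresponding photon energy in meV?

1.29 meV

Take h = 6.62607015 × 10^-34 J·s, c = 2.99792458 × 10^8 m/s, 1 eV = 1.602176634 × 10^-19 J.
First convert: λ = 0.959 mm = 9.59 × 10^-4 m.
Apply E = hc/λ: E = 2.071 × 10^-22 J.
Converting to meV: E = 1.293 meV ≈ 1.29 meV.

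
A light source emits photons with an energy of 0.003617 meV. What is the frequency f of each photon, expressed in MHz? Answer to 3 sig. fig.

First convert: E = 0.003617 meV = 5.7951 × 10^-25 J.
Apply f = E/h: f = 8.746 × 10^8 Hz.
Converting to MHz: f = 874.6 MHz ≈ 875 MHz.

875 MHz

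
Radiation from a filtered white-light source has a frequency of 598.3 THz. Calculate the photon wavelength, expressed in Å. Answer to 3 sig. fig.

5010 Å

In SI units: f = 598.3 THz = 5.983·10^14 Hz.
For a photon λ = c/f, so λ = 5.011·10^-7 m.
Converting to Å: λ = 5011 Å ≈ 5010 Å.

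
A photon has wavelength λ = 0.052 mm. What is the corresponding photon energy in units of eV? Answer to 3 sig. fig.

Take h = 6.62607015·10^-34 J·s, c = 2.99792458·10^8 m/s, 1 eV = 1.602176634·10^-19 J.
Convert to SI: λ = 0.052 mm = 5.2·10^-5 m.
Since E = hc/λ for a photon, E = 3.820·10^-21 J.
Converting to eV: E = 0.02384 eV ≈ 0.0238 eV.

0.0238 eV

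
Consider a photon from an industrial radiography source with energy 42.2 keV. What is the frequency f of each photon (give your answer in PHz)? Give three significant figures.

1.02 × 10^4 PHz

In SI units: E = 42.2 keV = 6.7612 × 10^-15 J.
For a photon f = E/h, so f = 1.020 × 10^19 Hz.
Converting to PHz: f = 10200 PHz ≈ 1.02 × 10^4 PHz.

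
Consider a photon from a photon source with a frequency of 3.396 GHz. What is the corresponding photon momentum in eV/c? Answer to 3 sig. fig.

Take h = 6.62607015e-34 J·s, c = 2.99792458e8 m/s, 1 eV = 1.602176634e-19 J.
First convert: f = 3.396 GHz = 3.396e9 Hz.
The photon relation is p = hf/c, giving p = 7.506e-33 kg·m/s.
Converting to eV/c: p = 1.404e-5 eV/c ≈ 1.40e-5 eV/c.

1.40e-5 eV/c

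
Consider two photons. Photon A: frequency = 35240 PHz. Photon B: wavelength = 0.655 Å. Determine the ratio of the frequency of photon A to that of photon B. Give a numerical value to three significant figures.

f_A = 3.524e19 Hz (from frequency = 35240 PHz, via f given directly).
f_B = 4.577e18 Hz (from wavelength = 0.655 Å, via f = c/λ).
Ratio = 3.524e19 / 4.577e18 = 7.70.

7.70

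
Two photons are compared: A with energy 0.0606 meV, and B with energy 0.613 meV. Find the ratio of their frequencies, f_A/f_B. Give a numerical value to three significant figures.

f_A = 1.465 × 10^10 Hz (from energy = 0.0606 meV, via f = E/h).
f_B = 1.482 × 10^11 Hz (from energy = 0.613 meV, via f = E/h).
Ratio = 1.465 × 10^10 / 1.482 × 10^11 = 0.0989.

0.0989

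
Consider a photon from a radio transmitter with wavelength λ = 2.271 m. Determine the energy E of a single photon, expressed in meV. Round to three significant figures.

5.46e-4 meV

The photon relation is E = hc/λ, giving E = 8.747e-26 J.
Converting to meV: E = 5.459e-4 meV ≈ 5.46e-4 meV.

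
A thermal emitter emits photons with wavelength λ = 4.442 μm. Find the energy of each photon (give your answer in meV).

Use h = 6.62607015e-34 J·s, c = 2.99792458e8 m/s, 1 eV = 1.602176634e-19 J.
In SI units: λ = 4.442 μm = 4.442e-6 m.
Since E = hc/λ for a photon, E = 4.472e-20 J.
Converting to meV: E = 279.1 meV ≈ 279 meV.

279 meV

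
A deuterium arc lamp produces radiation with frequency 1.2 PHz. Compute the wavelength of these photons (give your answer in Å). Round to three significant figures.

Convert to SI: f = 1.2 PHz = 1.2 × 10^15 Hz.
For a photon λ = c/f, so λ = 2.498 × 10^-7 m.
Converting to Å: λ = 2498 Å ≈ 2500 Å.

2500 Å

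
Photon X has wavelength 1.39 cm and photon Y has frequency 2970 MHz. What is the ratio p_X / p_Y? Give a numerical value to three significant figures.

p_X = 4.767 × 10^-32 kg·m/s (from wavelength = 1.39 cm, via p = h/λ).
p_Y = 6.564 × 10^-33 kg·m/s (from frequency = 2970 MHz, via p = hf/c).
Ratio = 4.767 × 10^-32 / 6.564 × 10^-33 = 7.26.

7.26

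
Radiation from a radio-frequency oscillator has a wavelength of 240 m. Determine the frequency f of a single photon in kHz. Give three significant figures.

1250 kHz

(c = 2.99792458e8 m/s.)
Since f = c/λ for a photon, f = 1.249e6 Hz.
Converting to kHz: f = 1249 kHz ≈ 1250 kHz.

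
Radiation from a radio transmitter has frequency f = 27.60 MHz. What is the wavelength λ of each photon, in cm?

1090 cm

Take c = 2.99792458e8 m/s.
First convert: f = 27.60 MHz = 2.760e7 Hz.
The photon relation is λ = c/f, giving λ = 10.86 m.
Converting to cm: λ = 1086 cm ≈ 1090 cm.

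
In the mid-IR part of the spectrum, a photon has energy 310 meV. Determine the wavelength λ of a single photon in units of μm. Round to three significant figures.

Convert to SI: E = 310 meV = 4.9667 × 10^-20 J.
Since λ = hc/E for a photon, λ = 3.999 × 10^-6 m.
Converting to μm: λ = 3.999 μm ≈ 4.00 μm.

4.00 μm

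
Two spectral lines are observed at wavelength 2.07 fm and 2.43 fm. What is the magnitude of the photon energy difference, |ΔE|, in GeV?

Using E = hc/λ: E₁ = 9.596e-11 J, E₂ = 8.175e-11 J.
|ΔE| = |9.596e-11 − 8.175e-11| = 1.42e-11 J = 0.0887 GeV.

0.0887 GeV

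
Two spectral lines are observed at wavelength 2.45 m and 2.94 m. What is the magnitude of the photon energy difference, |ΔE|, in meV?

Using E = hc/λ: E₁ = 8.108 × 10^-26 J, E₂ = 6.757 × 10^-26 J.
|ΔE| = |8.108 × 10^-26 − 6.757 × 10^-26| = 1.35 × 10^-26 J = 8.43 × 10^-5 meV.

8.43 × 10^-5 meV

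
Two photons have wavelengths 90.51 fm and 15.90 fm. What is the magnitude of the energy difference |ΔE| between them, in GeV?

0.0643 GeV

Using E = hc/λ: E₁ = 2.1947 × 10^-12 J, E₂ = 1.2493 × 10^-11 J.
|ΔE| = |2.1947 × 10^-12 − 1.2493 × 10^-11| = 1.03 × 10^-11 J = 0.0643 GeV.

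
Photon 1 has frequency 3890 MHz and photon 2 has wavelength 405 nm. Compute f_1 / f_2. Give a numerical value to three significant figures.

f_1 = 3.890e9 Hz (from frequency = 3890 MHz, via f given directly).
f_2 = 7.402e14 Hz (from wavelength = 405 nm, via f = c/λ).
Ratio = 3.890e9 / 7.402e14 = 5.26e-6.

5.26e-6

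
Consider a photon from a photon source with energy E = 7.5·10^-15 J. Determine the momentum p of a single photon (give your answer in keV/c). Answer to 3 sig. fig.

46.8 keV/c

Use c = 2.99792458·10^8 m/s, 1 eV = 1.602176634·10^-19 J.
The photon relation is p = E/c, giving p = 2.502·10^-23 kg·m/s.
Converting to keV/c: p = 46.81 keV/c ≈ 46.8 keV/c.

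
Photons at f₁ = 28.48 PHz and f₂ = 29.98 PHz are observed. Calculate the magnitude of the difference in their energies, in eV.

Using E = hf: E₁ = 1.8871 × 10^-17 J, E₂ = 1.9865 × 10^-17 J.
|ΔE| = |1.8871 × 10^-17 − 1.9865 × 10^-17| = 9.94 × 10^-19 J = 6.20 eV.

6.20 eV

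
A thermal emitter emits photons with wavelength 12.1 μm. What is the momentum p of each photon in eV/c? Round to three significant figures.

0.102 eV/c

Use h = 6.62607015e-34 J·s, c = 2.99792458e8 m/s, 1 eV = 1.602176634e-19 J.
In SI units: λ = 12.1 μm = 1.21e-5 m.
The photon relation is p = h/λ, giving p = 5.476e-29 kg·m/s.
Converting to eV/c: p = 0.1025 eV/c ≈ 0.102 eV/c.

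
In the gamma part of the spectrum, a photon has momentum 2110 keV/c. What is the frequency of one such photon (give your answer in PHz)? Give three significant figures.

5.10 × 10^5 PHz

Convert to SI: p = 2110 keV/c = 1.1276 × 10^-21 kg·m/s.
Apply f = pc/h: f = 5.102 × 10^20 Hz.
Converting to PHz: f = 510200 PHz ≈ 5.10 × 10^5 PHz.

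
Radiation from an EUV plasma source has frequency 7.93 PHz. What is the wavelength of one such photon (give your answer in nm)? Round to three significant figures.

Use c = 2.99792458e8 m/s.
Convert to SI: f = 7.93 PHz = 7.93e15 Hz.
The photon relation is λ = c/f, giving λ = 3.780e-8 m.
Converting to nm: λ = 37.80 nm ≈ 37.8 nm.

37.8 nm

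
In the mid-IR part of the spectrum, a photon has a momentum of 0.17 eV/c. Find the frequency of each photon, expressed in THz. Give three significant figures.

First convert: p = 0.17 eV/c = 9.0853e-29 kg·m/s.
Since f = pc/h for a photon, f = 4.111e13 Hz.
Converting to THz: f = 41.11 THz ≈ 41.1 THz.

41.1 THz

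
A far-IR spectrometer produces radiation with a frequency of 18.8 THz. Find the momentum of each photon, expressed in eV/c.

Take h = 6.62607015e-34 J·s, c = 2.99792458e8 m/s, 1 eV = 1.602176634e-19 J.
Convert to SI: f = 18.8 THz = 1.88e13 Hz.
Apply p = hf/c: p = 4.155e-29 kg·m/s.
Converting to eV/c: p = 0.07775 eV/c ≈ 0.0778 eV/c.

0.0778 eV/c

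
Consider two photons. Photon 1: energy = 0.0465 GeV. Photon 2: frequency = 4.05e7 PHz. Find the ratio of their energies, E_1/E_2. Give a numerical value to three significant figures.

0.278

E_1 = 7.450e-12 J (from energy = 0.0465 GeV, via E given directly).
E_2 = 2.684e-11 J (from frequency = 4.05e7 PHz, via E = hf).
Ratio = 7.450e-12 / 2.684e-11 = 0.278.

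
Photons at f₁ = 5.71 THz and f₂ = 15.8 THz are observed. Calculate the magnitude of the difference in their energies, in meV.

Using E = hf: E₁ = 3.783 × 10^-21 J, E₂ = 1.047 × 10^-20 J.
|ΔE| = |3.783 × 10^-21 − 1.047 × 10^-20| = 6.69 × 10^-21 J = 41.7 meV.

41.7 meV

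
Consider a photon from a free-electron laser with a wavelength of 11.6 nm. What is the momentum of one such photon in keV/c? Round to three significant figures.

0.107 keV/c

First convert: λ = 11.6 nm = 1.16 × 10^-8 m.
Apply p = h/λ: p = 5.712 × 10^-26 kg·m/s.
Converting to keV/c: p = 0.1069 keV/c ≈ 0.107 keV/c.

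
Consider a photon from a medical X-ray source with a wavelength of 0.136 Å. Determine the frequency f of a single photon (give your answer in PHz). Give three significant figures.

2.20 × 10^4 PHz

In SI units: λ = 0.136 Å = 1.36 × 10^-11 m.
For a photon f = c/λ, so f = 2.204 × 10^19 Hz.
Converting to PHz: f = 22040 PHz ≈ 2.20 × 10^4 PHz.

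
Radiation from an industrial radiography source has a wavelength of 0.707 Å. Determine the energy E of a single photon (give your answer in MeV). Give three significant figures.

0.0175 MeV

Take h = 6.62607015·10^-34 J·s, c = 2.99792458·10^8 m/s, 1 eV = 1.602176634·10^-19 J.
Convert to SI: λ = 0.707 Å = 7.07·10^-11 m.
The photon relation is E = hc/λ, giving E = 2.810·10^-15 J.
Converting to MeV: E = 0.01754 MeV ≈ 0.0175 MeV.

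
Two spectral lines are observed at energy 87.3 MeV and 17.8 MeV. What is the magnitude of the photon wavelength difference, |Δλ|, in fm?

55.5 fm

Using λ = hc/E: λ₁ = 1.420 × 10^-14 m, λ₂ = 6.965 × 10^-14 m.
|Δλ| = |1.420 × 10^-14 − 6.965 × 10^-14| = 5.55 × 10^-14 m = 55.5 fm.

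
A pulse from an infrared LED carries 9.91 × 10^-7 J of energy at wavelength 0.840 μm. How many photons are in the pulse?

Per-photon energy: E = 2.365 × 10^-19 J (from wavelength = 0.840 μm).
N = E_total / E_photon = 9.91 × 10^-7 J / 2.365 × 10^-19 J = 4.19 × 10^12.

4.19 × 10^12 photons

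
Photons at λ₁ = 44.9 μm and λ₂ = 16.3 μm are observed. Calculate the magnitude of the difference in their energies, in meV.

48.5 meV

Using E = hc/λ: E₁ = 4.424 × 10^-21 J, E₂ = 1.219 × 10^-20 J.
|ΔE| = |4.424 × 10^-21 − 1.219 × 10^-20| = 7.76 × 10^-21 J = 48.5 meV.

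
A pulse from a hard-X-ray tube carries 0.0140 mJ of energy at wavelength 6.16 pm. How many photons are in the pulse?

4.34e8 photons

Per-photon energy: E = 3.225e-14 J (from wavelength = 6.16 pm).
N = E_total / E_photon = 1.40e-5 J / 3.225e-14 J = 4.34e8.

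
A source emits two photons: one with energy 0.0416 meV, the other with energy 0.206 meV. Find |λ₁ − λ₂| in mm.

Using λ = hc/E: λ₁ = 0.02980 m, λ₂ = 0.006019 m.
|Δλ| = |0.02980 − 0.006019| = 0.0238 m = 23.8 mm.

23.8 mm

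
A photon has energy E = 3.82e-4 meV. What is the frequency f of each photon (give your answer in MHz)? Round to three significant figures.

92.4 MHz

(h = 6.62607015e-34 J·s, 1 eV = 1.602176634e-19 J.)
Convert to SI: E = 3.82e-4 meV = 6.1203e-26 J.
Apply f = E/h: f = 9.237e7 Hz.
Converting to MHz: f = 92.37 MHz ≈ 92.4 MHz.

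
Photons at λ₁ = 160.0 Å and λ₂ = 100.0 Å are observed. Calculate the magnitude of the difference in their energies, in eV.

Using E = hc/λ: E₁ = 1.2415 × 10^-17 J, E₂ = 1.9864 × 10^-17 J.
|ΔE| = |1.2415 × 10^-17 − 1.9864 × 10^-17| = 7.45 × 10^-18 J = 46.5 eV.

46.5 eV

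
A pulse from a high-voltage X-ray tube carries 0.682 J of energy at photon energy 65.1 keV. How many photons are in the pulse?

6.54·10^13 photons

Per-photon energy: E = 1.043·10^-14 J (from energy = 65.1 keV).
N = E_total / E_photon = 0.682 J / 1.043·10^-14 J = 6.54·10^13.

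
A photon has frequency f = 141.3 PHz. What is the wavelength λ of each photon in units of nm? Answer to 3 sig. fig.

2.12 nm

In SI units: f = 141.3 PHz = 1.413 × 10^17 Hz.
Apply λ = c/f: λ = 2.122 × 10^-9 m.
Converting to nm: λ = 2.122 nm ≈ 2.12 nm.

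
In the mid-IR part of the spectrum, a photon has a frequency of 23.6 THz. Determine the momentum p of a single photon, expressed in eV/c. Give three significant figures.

In SI units: f = 23.6 THz = 2.36e13 Hz.
The photon relation is p = hf/c, giving p = 5.216e-29 kg·m/s.
Converting to eV/c: p = 0.09760 eV/c ≈ 0.0976 eV/c.

0.0976 eV/c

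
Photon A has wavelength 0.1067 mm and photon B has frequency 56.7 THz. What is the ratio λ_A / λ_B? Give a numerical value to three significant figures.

λ_A = 1.067 × 10^-4 m (from wavelength = 0.1067 mm, via λ given directly).
λ_B = 5.287 × 10^-6 m (from frequency = 56.7 THz, via λ = c/f).
Ratio = 1.067 × 10^-4 / 5.287 × 10^-6 = 20.2.

20.2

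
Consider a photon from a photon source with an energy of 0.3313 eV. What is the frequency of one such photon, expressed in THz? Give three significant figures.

80.1 THz

First convert: E = 0.3313 eV = 5.3080 × 10^-20 J.
Since f = E/h for a photon, f = 8.011 × 10^13 Hz.
Converting to THz: f = 80.11 THz ≈ 80.1 THz.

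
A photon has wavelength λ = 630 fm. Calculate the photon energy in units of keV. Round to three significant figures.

Take h = 6.62607015 × 10^-34 J·s, c = 2.99792458 × 10^8 m/s, 1 eV = 1.602176634 × 10^-19 J.
First convert: λ = 630 fm = 6.3 × 10^-13 m.
Since E = hc/λ for a photon, E = 3.153 × 10^-13 J.
Converting to keV: E = 1968 keV ≈ 1970 keV.

1970 keV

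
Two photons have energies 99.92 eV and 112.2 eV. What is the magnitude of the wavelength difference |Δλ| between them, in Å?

13.6 Å

Using λ = hc/E: λ₁ = 1.2408e-8 m, λ₂ = 1.1050e-8 m.
|Δλ| = |1.2408e-8 − 1.1050e-8| = 1.36e-9 m = 13.6 Å.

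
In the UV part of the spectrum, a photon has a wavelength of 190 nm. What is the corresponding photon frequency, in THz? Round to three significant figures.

1580 THz

Convert to SI: λ = 190 nm = 1.9 × 10^-7 m.
For a photon f = c/λ, so f = 1.578 × 10^15 Hz.
Converting to THz: f = 1578 THz ≈ 1580 THz.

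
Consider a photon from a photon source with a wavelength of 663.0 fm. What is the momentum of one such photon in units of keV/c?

Use h = 6.62607015e-34 J·s, c = 2.99792458e8 m/s, 1 eV = 1.602176634e-19 J.
First convert: λ = 663.0 fm = 6.630e-13 m.
The photon relation is p = h/λ, giving p = 9.994e-22 kg·m/s.
Converting to keV/c: p = 1870 keV/c ≈ 1870 keV/c.

1870 keV/c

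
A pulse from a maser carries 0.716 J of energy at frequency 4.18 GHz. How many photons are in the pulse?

2.59e23 photons

Per-photon energy: E = 2.770e-24 J (from frequency = 4.18 GHz).
N = E_total / E_photon = 0.716 J / 2.770e-24 J = 2.59e23.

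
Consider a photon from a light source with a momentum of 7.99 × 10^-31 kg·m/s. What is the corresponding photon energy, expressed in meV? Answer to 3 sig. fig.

1.50 meV

Use c = 2.99792458 × 10^8 m/s, 1 eV = 1.602176634 × 10^-19 J.
For a photon E = pc, so E = 2.395 × 10^-22 J.
Converting to meV: E = 1.495 meV ≈ 1.50 meV.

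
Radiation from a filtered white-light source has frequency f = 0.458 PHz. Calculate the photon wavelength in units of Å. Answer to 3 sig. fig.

First convert: f = 0.458 PHz = 4.58 × 10^14 Hz.
For a photon λ = c/f, so λ = 6.546 × 10^-7 m.
Converting to Å: λ = 6546 Å ≈ 6550 Å.

6550 Å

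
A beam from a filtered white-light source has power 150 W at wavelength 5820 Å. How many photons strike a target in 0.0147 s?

Total energy: E_total = P·t = 150 × 0.0147 = 2.205 J.
Per-photon energy: E = 3.413e-19 J.
N = E_total / E_photon = 6.46e18.

6.46e18 photons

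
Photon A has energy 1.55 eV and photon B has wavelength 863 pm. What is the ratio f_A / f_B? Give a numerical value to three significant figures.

1.08e-3

f_A = 3.748e14 Hz (from energy = 1.55 eV, via f = E/h).
f_B = 3.474e17 Hz (from wavelength = 863 pm, via f = c/λ).
Ratio = 3.748e14 / 3.474e17 = 1.08e-3.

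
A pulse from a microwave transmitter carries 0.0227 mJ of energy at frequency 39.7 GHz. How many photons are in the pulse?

8.63e17 photons

Per-photon energy: E = 2.631e-23 J (from frequency = 39.7 GHz).
N = E_total / E_photon = 2.27e-5 J / 2.631e-23 J = 8.63e17.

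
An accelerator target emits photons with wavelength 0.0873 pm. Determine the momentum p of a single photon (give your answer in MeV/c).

14.2 MeV/c

Take h = 6.62607015e-34 J·s, c = 2.99792458e8 m/s, 1 eV = 1.602176634e-19 J.
In SI units: λ = 0.0873 pm = 8.73e-14 m.
Since p = h/λ for a photon, p = 7.590e-21 kg·m/s.
Converting to MeV/c: p = 14.20 MeV/c ≈ 14.2 MeV/c.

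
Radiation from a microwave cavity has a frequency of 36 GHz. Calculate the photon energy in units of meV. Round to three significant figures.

Take h = 6.62607015e-34 J·s, 1 eV = 1.602176634e-19 J.
Convert to SI: f = 36 GHz = 3.6e10 Hz.
Apply E = hf: E = 2.385e-23 J.
Converting to meV: E = 0.1489 meV ≈ 0.149 meV.

0.149 meV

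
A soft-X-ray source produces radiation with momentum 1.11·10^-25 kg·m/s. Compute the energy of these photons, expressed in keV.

0.208 keV

Use c = 2.99792458·10^8 m/s, 1 eV = 1.602176634·10^-19 J.
The photon relation is E = pc, giving E = 3.328·10^-17 J.
Converting to keV: E = 0.2077 keV ≈ 0.208 keV.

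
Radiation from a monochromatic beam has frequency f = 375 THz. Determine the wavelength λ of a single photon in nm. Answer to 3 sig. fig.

799 nm

(c = 2.99792458e8 m/s.)
First convert: f = 375 THz = 3.75e14 Hz.
Apply λ = c/f: λ = 7.994e-7 m.
Converting to nm: λ = 799.4 nm ≈ 799 nm.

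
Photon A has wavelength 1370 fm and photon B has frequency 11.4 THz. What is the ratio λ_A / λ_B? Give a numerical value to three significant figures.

λ_A = 1.370 × 10^-12 m (from wavelength = 1370 fm, via λ given directly).
λ_B = 2.630 × 10^-5 m (from frequency = 11.4 THz, via λ = c/f).
Ratio = 1.370 × 10^-12 / 2.630 × 10^-5 = 5.21 × 10^-8.

5.21 × 10^-8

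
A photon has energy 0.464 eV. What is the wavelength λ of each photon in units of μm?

2.67 μm

First convert: E = 0.464 eV = 7.4341 × 10^-20 J.
Apply λ = hc/E: λ = 2.672 × 10^-6 m.
Converting to μm: λ = 2.672 μm ≈ 2.67 μm.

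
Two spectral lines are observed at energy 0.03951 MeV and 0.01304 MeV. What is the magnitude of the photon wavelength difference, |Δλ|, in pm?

Using λ = hc/E: λ₁ = 3.1380 × 10^-11 m, λ₂ = 9.5080 × 10^-11 m.
|Δλ| = |3.1380 × 10^-11 − 9.5080 × 10^-11| = 6.37 × 10^-11 m = 63.7 pm.

63.7 pm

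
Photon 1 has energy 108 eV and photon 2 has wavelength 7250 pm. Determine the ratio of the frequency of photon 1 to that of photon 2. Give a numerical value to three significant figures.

0.632

f_1 = 2.611e16 Hz (from energy = 108 eV, via f = E/h).
f_2 = 4.135e16 Hz (from wavelength = 7250 pm, via f = c/λ).
Ratio = 2.611e16 / 4.135e16 = 0.632.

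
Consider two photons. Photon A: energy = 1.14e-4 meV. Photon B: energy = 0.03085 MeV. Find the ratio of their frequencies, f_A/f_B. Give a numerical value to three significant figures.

f_A = 2.757e7 Hz (from energy = 1.14e-4 meV, via f = E/h).
f_B = 7.459e18 Hz (from energy = 0.03085 MeV, via f = E/h).
Ratio = 2.757e7 / 7.459e18 = 3.70e-12.

3.70e-12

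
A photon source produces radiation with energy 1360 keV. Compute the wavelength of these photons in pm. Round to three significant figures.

0.912 pm

First convert: E = 1360 keV = 2.1790 × 10^-13 J.
Apply λ = hc/E: λ = 9.116 × 10^-13 m.
Converting to pm: λ = 0.9116 pm ≈ 0.912 pm.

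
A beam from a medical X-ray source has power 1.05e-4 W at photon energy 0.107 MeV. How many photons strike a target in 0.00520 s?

Total energy: E_total = P·t = 1.05e-4 × 0.00520 = 5.460e-7 J.
Per-photon energy: E = 1.714e-14 J.
N = E_total / E_photon = 3.18e7.

3.18e7 photons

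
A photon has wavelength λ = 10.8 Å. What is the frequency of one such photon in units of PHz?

First convert: λ = 10.8 Å = 1.08e-9 m.
Apply f = c/λ: f = 2.776e17 Hz.
Converting to PHz: f = 277.6 PHz ≈ 278 PHz.

278 PHz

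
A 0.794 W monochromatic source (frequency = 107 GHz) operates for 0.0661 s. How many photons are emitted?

7.40 × 10^20 photons

Total energy: E_total = P·t = 0.794 × 0.0661 = 0.05248 J.
Per-photon energy: E = 7.090 × 10^-23 J.
N = E_total / E_photon = 7.40 × 10^20.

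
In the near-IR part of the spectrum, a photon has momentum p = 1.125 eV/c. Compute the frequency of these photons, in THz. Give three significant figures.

272 THz

Convert to SI: p = 1.125 eV/c = 6.0123e-28 kg·m/s.
For a photon f = pc/h, so f = 2.720e14 Hz.
Converting to THz: f = 272.0 THz ≈ 272 THz.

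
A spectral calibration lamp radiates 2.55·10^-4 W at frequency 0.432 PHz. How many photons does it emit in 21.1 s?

1.88·10^16 photons

Total energy: E_total = P·t = 2.55·10^-4 × 21.1 = 0.005381 J.
Per-photon energy: E = 2.862·10^-19 J.
N = E_total / E_photon = 1.88·10^16.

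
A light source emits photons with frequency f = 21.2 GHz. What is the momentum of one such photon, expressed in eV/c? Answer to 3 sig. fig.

Take h = 6.62607015·10^-34 J·s, c = 2.99792458·10^8 m/s, 1 eV = 1.602176634·10^-19 J.
First convert: f = 21.2 GHz = 2.12·10^10 Hz.
Apply p = hf/c: p = 4.686·10^-32 kg·m/s.
Converting to eV/c: p = 8.768·10^-5 eV/c ≈ 8.77·10^-5 eV/c.

8.77·10^-5 eV/c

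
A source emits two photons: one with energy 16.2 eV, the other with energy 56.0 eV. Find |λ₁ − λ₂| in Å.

544 Å

Using λ = hc/E: λ₁ = 7.653 × 10^-8 m, λ₂ = 2.214 × 10^-8 m.
|Δλ| = |7.653 × 10^-8 − 2.214 × 10^-8| = 5.44 × 10^-8 m = 544 Å.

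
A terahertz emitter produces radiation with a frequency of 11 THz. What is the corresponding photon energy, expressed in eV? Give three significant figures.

In SI units: f = 11 THz = 1.1 × 10^13 Hz.
Apply E = hf: E = 7.289 × 10^-21 J.
Converting to eV: E = 0.04549 eV ≈ 0.0455 eV.

0.0455 eV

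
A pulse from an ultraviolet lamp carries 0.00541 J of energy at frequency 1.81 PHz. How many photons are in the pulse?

Per-photon energy: E = 1.199e-18 J (from frequency = 1.81 PHz).
N = E_total / E_photon = 0.00541 J / 1.199e-18 J = 4.51e15.

4.51e15 photons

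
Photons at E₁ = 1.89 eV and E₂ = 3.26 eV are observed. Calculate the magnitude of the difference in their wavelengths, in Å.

2760 Å

Using λ = hc/E: λ₁ = 6.560e-7 m, λ₂ = 3.803e-7 m.
|Δλ| = |6.560e-7 − 3.803e-7| = 2.76e-7 m = 2760 Å.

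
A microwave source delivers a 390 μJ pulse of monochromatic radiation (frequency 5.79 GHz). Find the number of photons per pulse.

1.02e20 photons

Per-photon energy: E = 3.836e-24 J (from frequency = 5.79 GHz).
N = E_total / E_photon = 3.90e-4 J / 3.836e-24 J = 1.02e20.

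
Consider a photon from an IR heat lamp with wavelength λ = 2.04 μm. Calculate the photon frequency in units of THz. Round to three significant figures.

First convert: λ = 2.04 μm = 2.04 × 10^-6 m.
Since f = c/λ for a photon, f = 1.470 × 10^14 Hz.
Converting to THz: f = 147.0 THz ≈ 147 THz.

147 THz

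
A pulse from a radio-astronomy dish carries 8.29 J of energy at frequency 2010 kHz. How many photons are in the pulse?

Per-photon energy: E = 1.332 × 10^-27 J (from frequency = 2010 kHz).
N = E_total / E_photon = 8.29 J / 1.332 × 10^-27 J = 6.22 × 10^27.

6.22 × 10^27 photons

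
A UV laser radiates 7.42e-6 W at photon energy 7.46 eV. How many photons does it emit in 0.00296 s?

Total energy: E_total = P·t = 7.42e-6 × 0.00296 = 2.196e-8 J.
Per-photon energy: E = 1.195e-18 J.
N = E_total / E_photon = 1.84e10.

1.84e10 photons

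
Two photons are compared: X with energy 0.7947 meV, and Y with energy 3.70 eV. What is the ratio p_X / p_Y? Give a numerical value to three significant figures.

p_X = 4.247e-31 kg·m/s (from energy = 0.7947 meV, via p = E/c).
p_Y = 1.977e-27 kg·m/s (from energy = 3.70 eV, via p = E/c).
Ratio = 4.247e-31 / 1.977e-27 = 2.15e-4.

2.15e-4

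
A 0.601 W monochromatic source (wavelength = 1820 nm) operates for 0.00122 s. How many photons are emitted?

Total energy: E_total = P·t = 0.601 × 0.00122 = 7.332e-4 J.
Per-photon energy: E = 1.091e-19 J.
N = E_total / E_photon = 6.72e15.

6.72e15 photons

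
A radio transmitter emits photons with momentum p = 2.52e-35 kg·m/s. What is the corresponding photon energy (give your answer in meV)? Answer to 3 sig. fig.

4.72e-5 meV

The photon relation is E = pc, giving E = 7.555e-27 J.
Converting to meV: E = 4.715e-5 meV ≈ 4.72e-5 meV.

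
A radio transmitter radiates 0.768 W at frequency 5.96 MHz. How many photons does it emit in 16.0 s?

3.11e27 photons

Total energy: E_total = P·t = 0.768 × 16.0 = 12.29 J.
Per-photon energy: E = 3.949e-27 J.
N = E_total / E_photon = 3.11e27.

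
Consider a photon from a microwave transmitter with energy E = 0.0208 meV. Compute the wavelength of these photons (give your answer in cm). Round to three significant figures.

5.96 cm

Use h = 6.62607015e-34 J·s, c = 2.99792458e8 m/s, 1 eV = 1.602176634e-19 J.
In SI units: E = 0.0208 meV = 3.3325e-24 J.
The photon relation is λ = hc/E, giving λ = 0.05961 m.
Converting to cm: λ = 5.961 cm ≈ 5.96 cm.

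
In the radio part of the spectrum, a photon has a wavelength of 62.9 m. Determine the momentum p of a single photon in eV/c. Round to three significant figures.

The photon relation is p = h/λ, giving p = 1.053 × 10^-35 kg·m/s.
Converting to eV/c: p = 1.971 × 10^-8 eV/c ≈ 1.97 × 10^-8 eV/c.

1.97 × 10^-8 eV/c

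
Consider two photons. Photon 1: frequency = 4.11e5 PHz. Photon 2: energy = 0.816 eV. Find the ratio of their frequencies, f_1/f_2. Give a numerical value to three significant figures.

f_1 = 4.110e20 Hz (from frequency = 4.11e5 PHz, via f given directly).
f_2 = 1.973e14 Hz (from energy = 0.816 eV, via f = E/h).
Ratio = 4.110e20 / 1.973e14 = 2.08e6.

2.08e6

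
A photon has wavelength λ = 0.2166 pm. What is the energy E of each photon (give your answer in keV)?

5720 keV

Use h = 6.62607015 × 10^-34 J·s, c = 2.99792458 × 10^8 m/s, 1 eV = 1.602176634 × 10^-19 J.
Convert to SI: λ = 0.2166 pm = 2.166 × 10^-13 m.
For a photon E = hc/λ, so E = 9.171 × 10^-13 J.
Converting to keV: E = 5724 keV ≈ 5720 keV.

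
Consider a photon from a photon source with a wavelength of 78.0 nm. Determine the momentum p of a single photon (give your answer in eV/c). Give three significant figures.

15.9 eV/c

Convert to SI: λ = 78.0 nm = 7.80 × 10^-8 m.
Since p = h/λ for a photon, p = 8.495 × 10^-27 kg·m/s.
Converting to eV/c: p = 15.90 eV/c ≈ 15.9 eV/c.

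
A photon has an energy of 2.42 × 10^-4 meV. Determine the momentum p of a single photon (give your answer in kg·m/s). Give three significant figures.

1.29 × 10^-34 kg·m/s

(c = 2.99792458 × 10^8 m/s, 1 eV = 1.602176634 × 10^-19 J.)
First convert: E = 2.42 × 10^-4 meV = 3.8773 × 10^-26 J.
Since p = E/c for a photon, p = 1.293 × 10^-34 kg·m/s.
So p ≈ 1.29 × 10^-34 kg·m/s.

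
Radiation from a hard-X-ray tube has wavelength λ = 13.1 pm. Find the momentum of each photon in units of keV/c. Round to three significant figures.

In SI units: λ = 13.1 pm = 1.31 × 10^-11 m.
Since p = h/λ for a photon, p = 5.058 × 10^-23 kg·m/s.
Converting to keV/c: p = 94.64 keV/c ≈ 94.6 keV/c.

94.6 keV/c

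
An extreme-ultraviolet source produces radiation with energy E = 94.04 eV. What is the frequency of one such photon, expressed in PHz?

22.7 PHz

Use h = 6.62607015e-34 J·s, 1 eV = 1.602176634e-19 J.
Convert to SI: E = 94.04 eV = 1.5067e-17 J.
Apply f = E/h: f = 2.274e16 Hz.
Converting to PHz: f = 22.74 PHz ≈ 22.7 PHz.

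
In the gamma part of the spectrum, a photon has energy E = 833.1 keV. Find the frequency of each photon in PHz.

First convert: E = 833.1 keV = 1.3348e-13 J.
Since f = E/h for a photon, f = 2.014e20 Hz.
Converting to PHz: f = 201400 PHz ≈ 2.01e5 PHz.

2.01e5 PHz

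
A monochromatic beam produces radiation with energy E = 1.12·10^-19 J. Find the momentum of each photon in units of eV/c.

0.699 eV/c

Take c = 2.99792458·10^8 m/s, 1 eV = 1.602176634·10^-19 J.
Since p = E/c for a photon, p = 3.736·10^-28 kg·m/s.
Converting to eV/c: p = 0.6990 eV/c ≈ 0.699 eV/c.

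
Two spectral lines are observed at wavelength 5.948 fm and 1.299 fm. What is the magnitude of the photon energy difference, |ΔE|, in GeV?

Using E = hc/λ: E₁ = 3.3397e-11 J, E₂ = 1.5292e-10 J.
|ΔE| = |3.3397e-11 − 1.5292e-10| = 1.20e-10 J = 0.746 GeV.

0.746 GeV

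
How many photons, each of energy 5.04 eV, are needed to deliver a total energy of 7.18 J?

Per-photon energy: E = 8.075e-19 J (from energy = 5.04 eV).
N = E_total / E_photon = 7.18 J / 8.075e-19 J = 8.89e18.

8.89e18 photons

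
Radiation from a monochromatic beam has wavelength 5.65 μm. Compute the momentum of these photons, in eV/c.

0.219 eV/c

In SI units: λ = 5.65 μm = 5.65e-6 m.
The photon relation is p = h/λ, giving p = 1.173e-28 kg·m/s.
Converting to eV/c: p = 0.2194 eV/c ≈ 0.219 eV/c.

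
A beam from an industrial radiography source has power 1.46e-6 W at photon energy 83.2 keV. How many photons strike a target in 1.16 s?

Total energy: E_total = P·t = 1.46e-6 × 1.16 = 1.694e-6 J.
Per-photon energy: E = 1.333e-14 J.
N = E_total / E_photon = 1.27e8.

1.27e8 photons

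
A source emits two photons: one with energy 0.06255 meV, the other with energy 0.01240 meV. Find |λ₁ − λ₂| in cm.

8.02 cm

Using λ = hc/E: λ₁ = 0.019822 m, λ₂ = 0.099987 m.
|Δλ| = |0.019822 − 0.099987| = 0.0802 m = 8.02 cm.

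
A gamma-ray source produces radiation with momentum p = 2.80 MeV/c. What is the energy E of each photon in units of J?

In SI units: p = 2.80 MeV/c = 1.4964e-21 kg·m/s.
Apply E = pc: E = 4.486e-13 J.
So E ≈ 4.49e-13 J.

4.49e-13 J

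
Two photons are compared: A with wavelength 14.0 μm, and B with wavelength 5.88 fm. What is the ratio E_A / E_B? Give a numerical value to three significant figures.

E_A = 1.419 × 10^-20 J (from wavelength = 14.0 μm, via E = hc/λ).
E_B = 3.378 × 10^-11 J (from wavelength = 5.88 fm, via E = hc/λ).
Ratio = 1.419 × 10^-20 / 3.378 × 10^-11 = 4.20 × 10^-10.

4.20 × 10^-10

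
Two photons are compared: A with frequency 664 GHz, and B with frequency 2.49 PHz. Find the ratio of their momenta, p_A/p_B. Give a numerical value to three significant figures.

p_A = 1.468e-30 kg·m/s (from frequency = 664 GHz, via p = hf/c).
p_B = 5.503e-27 kg·m/s (from frequency = 2.49 PHz, via p = hf/c).
Ratio = 1.468e-30 / 5.503e-27 = 2.67e-4.

2.67e-4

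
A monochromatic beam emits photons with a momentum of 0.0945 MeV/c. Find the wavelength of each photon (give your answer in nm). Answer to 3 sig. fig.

0.0131 nm

Convert to SI: p = 0.0945 MeV/c = 5.0504 × 10^-23 kg·m/s.
Apply λ = h/p: λ = 1.312 × 10^-11 m.
Converting to nm: λ = 0.01312 nm ≈ 0.0131 nm.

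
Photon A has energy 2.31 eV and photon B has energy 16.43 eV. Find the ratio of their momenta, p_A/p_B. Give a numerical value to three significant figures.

0.141

p_A = 1.235 × 10^-27 kg·m/s (from energy = 2.31 eV, via p = E/c).
p_B = 8.781 × 10^-27 kg·m/s (from energy = 16.43 eV, via p = E/c).
Ratio = 1.235 × 10^-27 / 8.781 × 10^-27 = 0.141.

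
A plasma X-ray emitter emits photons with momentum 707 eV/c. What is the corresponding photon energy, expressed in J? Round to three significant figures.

First convert: p = 707 eV/c = 3.7784 × 10^-25 kg·m/s.
Apply E = pc: E = 1.133 × 10^-16 J.
So E ≈ 1.13 × 10^-16 J.

1.13 × 10^-16 J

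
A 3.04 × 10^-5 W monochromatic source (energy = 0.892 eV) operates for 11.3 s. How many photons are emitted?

2.40 × 10^15 photons

Total energy: E_total = P·t = 3.04 × 10^-5 × 11.3 = 3.435 × 10^-4 J.
Per-photon energy: E = 1.429 × 10^-19 J.
N = E_total / E_photon = 2.40 × 10^15.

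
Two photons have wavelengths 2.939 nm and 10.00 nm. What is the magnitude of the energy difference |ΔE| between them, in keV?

Using E = hc/λ: E₁ = 6.7589 × 10^-17 J, E₂ = 1.9864 × 10^-17 J.
|ΔE| = |6.7589 × 10^-17 − 1.9864 × 10^-17| = 4.77 × 10^-17 J = 0.298 keV.

0.298 keV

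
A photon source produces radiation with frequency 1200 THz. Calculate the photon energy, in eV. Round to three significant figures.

First convert: f = 1200 THz = 1.2 × 10^15 Hz.
Apply E = hf: E = 7.951 × 10^-19 J.
Converting to eV: E = 4.963 eV ≈ 4.96 eV.

4.96 eV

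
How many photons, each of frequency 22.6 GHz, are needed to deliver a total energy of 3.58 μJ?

Per-photon energy: E = 1.497 × 10^-23 J (from frequency = 22.6 GHz).
N = E_total / E_photon = 3.58 × 10^-6 J / 1.497 × 10^-23 J = 2.39 × 10^17.

2.39 × 10^17 photons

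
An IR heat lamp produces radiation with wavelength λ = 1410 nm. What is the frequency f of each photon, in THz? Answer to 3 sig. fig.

213 THz

Take c = 2.99792458 × 10^8 m/s.
Convert to SI: λ = 1410 nm = 1.41 × 10^-6 m.
The photon relation is f = c/λ, giving f = 2.126 × 10^14 Hz.
Converting to THz: f = 212.6 THz ≈ 213 THz.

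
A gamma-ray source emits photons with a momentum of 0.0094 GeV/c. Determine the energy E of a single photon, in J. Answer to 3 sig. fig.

1.51e-12 J

(c = 2.99792458e8 m/s, 1 eV = 1.602176634e-19 J.)
Convert to SI: p = 0.0094 GeV/c = 5.0236e-21 kg·m/s.
For a photon E = pc, so E = 1.506e-12 J.
So E ≈ 1.51e-12 J.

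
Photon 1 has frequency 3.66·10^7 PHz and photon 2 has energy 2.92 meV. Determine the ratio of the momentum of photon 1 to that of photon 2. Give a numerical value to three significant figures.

5.18·10^10

p_1 = 8.089·10^-20 kg·m/s (from frequency = 3.66·10^7 PHz, via p = hf/c).
p_2 = 1.561·10^-30 kg·m/s (from energy = 2.92 meV, via p = E/c).
Ratio = 8.089·10^-20 / 1.561·10^-30 = 5.18·10^10.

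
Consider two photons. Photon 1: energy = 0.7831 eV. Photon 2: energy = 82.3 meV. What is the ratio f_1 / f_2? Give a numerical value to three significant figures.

9.52

f_1 = 1.894 × 10^14 Hz (from energy = 0.7831 eV, via f = E/h).
f_2 = 1.990 × 10^13 Hz (from energy = 82.3 meV, via f = E/h).
Ratio = 1.894 × 10^14 / 1.990 × 10^13 = 9.52.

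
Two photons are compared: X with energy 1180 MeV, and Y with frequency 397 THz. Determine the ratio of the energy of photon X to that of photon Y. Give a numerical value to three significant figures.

7.19·10^8

E_X = 1.891·10^-10 J (from energy = 1180 MeV, via E given directly).
E_Y = 2.631·10^-19 J (from frequency = 397 THz, via E = hf).
Ratio = 1.891·10^-10 / 2.631·10^-19 = 7.19·10^8.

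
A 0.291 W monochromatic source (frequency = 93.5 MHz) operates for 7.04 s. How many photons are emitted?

Total energy: E_total = P·t = 0.291 × 7.04 = 2.049 J.
Per-photon energy: E = 6.195·10^-26 J.
N = E_total / E_photon = 3.31·10^25.

3.31·10^25 photons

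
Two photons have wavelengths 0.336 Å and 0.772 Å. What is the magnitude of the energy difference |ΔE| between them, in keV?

20.8 keV

Using E = hc/λ: E₁ = 5.912 × 10^-15 J, E₂ = 2.573 × 10^-15 J.
|ΔE| = |5.912 × 10^-15 − 2.573 × 10^-15| = 3.34 × 10^-15 J = 20.8 keV.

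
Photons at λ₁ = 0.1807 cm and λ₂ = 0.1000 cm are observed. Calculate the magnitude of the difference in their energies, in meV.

Using E = hc/λ: E₁ = 1.0993 × 10^-22 J, E₂ = 1.9864 × 10^-22 J.
|ΔE| = |1.0993 × 10^-22 − 1.9864 × 10^-22| = 8.87 × 10^-23 J = 0.554 meV.

0.554 meV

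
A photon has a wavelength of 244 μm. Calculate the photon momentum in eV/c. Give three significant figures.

5.08e-3 eV/c

(h = 6.62607015e-34 J·s, c = 2.99792458e8 m/s, 1 eV = 1.602176634e-19 J.)
In SI units: λ = 244 μm = 2.44e-4 m.
Since p = h/λ for a photon, p = 2.716e-30 kg·m/s.
Converting to eV/c: p = 0.005081 eV/c ≈ 5.08e-3 eV/c.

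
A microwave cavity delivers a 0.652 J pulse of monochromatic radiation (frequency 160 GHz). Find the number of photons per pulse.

6.15 × 10^21 photons

Per-photon energy: E = 1.060 × 10^-22 J (from frequency = 160 GHz).
N = E_total / E_photon = 0.652 J / 1.060 × 10^-22 J = 6.15 × 10^21.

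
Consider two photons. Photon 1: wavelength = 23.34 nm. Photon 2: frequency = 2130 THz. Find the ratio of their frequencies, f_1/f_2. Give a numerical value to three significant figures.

f_1 = 1.284e16 Hz (from wavelength = 23.34 nm, via f = c/λ).
f_2 = 2.130e15 Hz (from frequency = 2130 THz, via f given directly).
Ratio = 1.284e16 / 2.130e15 = 6.03.

6.03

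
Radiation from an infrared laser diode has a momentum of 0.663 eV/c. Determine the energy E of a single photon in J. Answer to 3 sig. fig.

Convert to SI: p = 0.663 eV/c = 3.5433 × 10^-28 kg·m/s.
The photon relation is E = pc, giving E = 1.062 × 10^-19 J.
So E ≈ 1.06 × 10^-19 J.

1.06 × 10^-19 J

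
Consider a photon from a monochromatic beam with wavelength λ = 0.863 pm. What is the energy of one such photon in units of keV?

Use h = 6.62607015e-34 J·s, c = 2.99792458e8 m/s, 1 eV = 1.602176634e-19 J.
First convert: λ = 0.863 pm = 8.63e-13 m.
Apply E = hc/λ: E = 2.302e-13 J.
Converting to keV: E = 1437 keV ≈ 1440 keV.

1440 keV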